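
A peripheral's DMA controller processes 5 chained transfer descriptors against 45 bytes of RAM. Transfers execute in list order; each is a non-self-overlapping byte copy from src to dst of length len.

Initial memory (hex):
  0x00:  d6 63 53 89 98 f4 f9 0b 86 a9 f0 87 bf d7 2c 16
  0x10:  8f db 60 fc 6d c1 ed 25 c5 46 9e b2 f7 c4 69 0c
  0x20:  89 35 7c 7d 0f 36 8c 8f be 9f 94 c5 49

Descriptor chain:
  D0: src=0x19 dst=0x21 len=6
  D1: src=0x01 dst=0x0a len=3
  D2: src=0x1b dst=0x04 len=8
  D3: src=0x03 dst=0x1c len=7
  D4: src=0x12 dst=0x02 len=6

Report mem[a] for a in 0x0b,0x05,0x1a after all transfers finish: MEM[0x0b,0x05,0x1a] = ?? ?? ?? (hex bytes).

#0 dst[0x21+6] := {0x46,0x9e,0xb2,0xf7,0xc4,0x69}
#1 dst[0x0a+3] := {0x63,0x53,0x89}
#2 dst[0x04+8] := {0xb2,0xf7,0xc4,0x69,0x0c,0x89,0x46,0x9e}
#3 dst[0x1c+7] := {0x89,0xb2,0xf7,0xc4,0x69,0x0c,0x89}
#4 dst[0x02+6] := {0x60,0xfc,0x6d,0xc1,0xed,0x25}
query mem[0x0b]=0x9e, mem[0x05]=0xc1, mem[0x1a]=0x9e

MEM[0x0b,0x05,0x1a] = 9e c1 9e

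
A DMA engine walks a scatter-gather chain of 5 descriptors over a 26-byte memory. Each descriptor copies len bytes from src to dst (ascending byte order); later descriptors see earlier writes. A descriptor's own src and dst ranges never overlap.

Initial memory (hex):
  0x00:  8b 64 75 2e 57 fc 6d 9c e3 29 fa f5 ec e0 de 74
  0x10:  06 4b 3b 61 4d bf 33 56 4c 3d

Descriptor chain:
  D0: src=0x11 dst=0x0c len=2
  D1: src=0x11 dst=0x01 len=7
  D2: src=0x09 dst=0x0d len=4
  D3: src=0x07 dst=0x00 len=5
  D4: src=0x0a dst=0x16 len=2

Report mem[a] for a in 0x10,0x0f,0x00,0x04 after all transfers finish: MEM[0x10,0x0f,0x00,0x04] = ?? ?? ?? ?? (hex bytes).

MEM[0x10,0x0f,0x00,0x04] = 4b f5 56 f5

#0 dst[0x0c+2] := {0x4b,0x3b}
#1 dst[0x01+7] := {0x4b,0x3b,0x61,0x4d,0xbf,0x33,0x56}
#2 dst[0x0d+4] := {0x29,0xfa,0xf5,0x4b}
#3 dst[0x00+5] := {0x56,0xe3,0x29,0xfa,0xf5}
#4 dst[0x16+2] := {0xfa,0xf5}
query mem[0x10]=0x4b, mem[0x0f]=0xf5, mem[0x00]=0x56, mem[0x04]=0xf5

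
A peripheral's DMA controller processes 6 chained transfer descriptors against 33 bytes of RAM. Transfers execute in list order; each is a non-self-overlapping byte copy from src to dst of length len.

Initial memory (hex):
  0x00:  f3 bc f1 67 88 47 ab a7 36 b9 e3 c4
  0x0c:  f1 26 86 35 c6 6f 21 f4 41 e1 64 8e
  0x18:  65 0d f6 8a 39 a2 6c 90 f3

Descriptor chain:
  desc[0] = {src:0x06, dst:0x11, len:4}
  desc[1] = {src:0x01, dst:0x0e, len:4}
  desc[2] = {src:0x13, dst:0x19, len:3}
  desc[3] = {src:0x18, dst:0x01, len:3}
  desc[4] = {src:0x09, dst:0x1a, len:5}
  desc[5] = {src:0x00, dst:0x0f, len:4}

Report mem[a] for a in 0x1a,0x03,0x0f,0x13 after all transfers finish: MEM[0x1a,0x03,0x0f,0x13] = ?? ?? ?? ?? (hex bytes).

#0 dst[0x11+4] := {0xab,0xa7,0x36,0xb9}
#1 dst[0x0e+4] := {0xbc,0xf1,0x67,0x88}
#2 dst[0x19+3] := {0x36,0xb9,0xe1}
#3 dst[0x01+3] := {0x65,0x36,0xb9}
#4 dst[0x1a+5] := {0xb9,0xe3,0xc4,0xf1,0x26}
#5 dst[0x0f+4] := {0xf3,0x65,0x36,0xb9}
query mem[0x1a]=0xb9, mem[0x03]=0xb9, mem[0x0f]=0xf3, mem[0x13]=0x36

MEM[0x1a,0x03,0x0f,0x13] = b9 b9 f3 36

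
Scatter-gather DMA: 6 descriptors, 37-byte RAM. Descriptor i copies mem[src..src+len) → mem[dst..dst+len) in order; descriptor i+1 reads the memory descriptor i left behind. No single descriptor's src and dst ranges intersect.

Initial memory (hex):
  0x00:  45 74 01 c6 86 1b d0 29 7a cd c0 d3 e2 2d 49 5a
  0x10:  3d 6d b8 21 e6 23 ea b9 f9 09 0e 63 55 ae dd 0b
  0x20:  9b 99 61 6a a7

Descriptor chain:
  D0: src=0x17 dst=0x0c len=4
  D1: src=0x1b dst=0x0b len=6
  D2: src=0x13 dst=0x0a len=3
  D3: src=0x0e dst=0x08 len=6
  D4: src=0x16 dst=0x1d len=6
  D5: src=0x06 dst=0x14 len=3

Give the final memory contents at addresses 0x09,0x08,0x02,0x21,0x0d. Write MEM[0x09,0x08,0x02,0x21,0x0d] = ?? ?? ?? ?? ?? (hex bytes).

MEM[0x09,0x08,0x02,0x21,0x0d] = 0b dd 01 0e 21

#0 dst[0x0c+4] := {0xb9,0xf9,0x09,0x0e}
#1 dst[0x0b+6] := {0x63,0x55,0xae,0xdd,0x0b,0x9b}
#2 dst[0x0a+3] := {0x21,0xe6,0x23}
#3 dst[0x08+6] := {0xdd,0x0b,0x9b,0x6d,0xb8,0x21}
#4 dst[0x1d+6] := {0xea,0xb9,0xf9,0x09,0x0e,0x63}
#5 dst[0x14+3] := {0xd0,0x29,0xdd}
query mem[0x09]=0x0b, mem[0x08]=0xdd, mem[0x02]=0x01, mem[0x21]=0x0e, mem[0x0d]=0x21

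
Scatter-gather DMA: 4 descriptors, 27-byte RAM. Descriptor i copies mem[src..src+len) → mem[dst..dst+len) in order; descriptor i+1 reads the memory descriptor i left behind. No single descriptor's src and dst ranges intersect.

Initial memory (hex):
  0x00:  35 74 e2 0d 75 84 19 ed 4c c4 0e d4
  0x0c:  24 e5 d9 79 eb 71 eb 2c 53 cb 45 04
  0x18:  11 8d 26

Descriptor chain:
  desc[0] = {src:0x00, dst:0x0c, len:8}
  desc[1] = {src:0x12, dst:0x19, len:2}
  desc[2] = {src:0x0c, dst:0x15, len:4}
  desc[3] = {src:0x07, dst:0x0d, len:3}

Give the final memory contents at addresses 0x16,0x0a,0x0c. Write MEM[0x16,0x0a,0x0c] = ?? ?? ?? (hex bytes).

D0: mem[0x0c..0x13] <- [35 74 e2 0d 75 84 19 ed]
D1: mem[0x19..0x1a] <- [19 ed]
D2: mem[0x15..0x18] <- [35 74 e2 0d]
D3: mem[0x0d..0x0f] <- [ed 4c c4]
query mem[0x16]=0x74, mem[0x0a]=0x0e, mem[0x0c]=0x35

MEM[0x16,0x0a,0x0c] = 74 0e 35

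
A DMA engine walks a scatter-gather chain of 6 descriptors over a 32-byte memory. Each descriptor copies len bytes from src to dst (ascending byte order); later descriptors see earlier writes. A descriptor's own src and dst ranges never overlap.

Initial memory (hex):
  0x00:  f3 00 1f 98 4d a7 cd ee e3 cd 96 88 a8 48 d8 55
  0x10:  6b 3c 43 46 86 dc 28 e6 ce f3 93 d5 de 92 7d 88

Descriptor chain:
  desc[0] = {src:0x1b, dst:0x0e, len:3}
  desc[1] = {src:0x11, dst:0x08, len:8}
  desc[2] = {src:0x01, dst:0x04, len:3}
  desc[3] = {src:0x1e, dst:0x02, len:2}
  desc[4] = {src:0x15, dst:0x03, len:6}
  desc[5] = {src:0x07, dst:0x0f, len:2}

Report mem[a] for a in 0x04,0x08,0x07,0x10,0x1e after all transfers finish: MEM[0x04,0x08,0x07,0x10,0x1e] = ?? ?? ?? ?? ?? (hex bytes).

  after D0: wrote 3B at 0x0e = d5de92
  after D1: wrote 8B at 0x08 = 3c434686dc28e6ce
  after D2: wrote 3B at 0x04 = 001f98
  after D3: wrote 2B at 0x02 = 7d88
  after D4: wrote 6B at 0x03 = dc28e6cef393
  after D5: wrote 2B at 0x0f = f393
query mem[0x04]=0x28, mem[0x08]=0x93, mem[0x07]=0xf3, mem[0x10]=0x93, mem[0x1e]=0x7d

MEM[0x04,0x08,0x07,0x10,0x1e] = 28 93 f3 93 7d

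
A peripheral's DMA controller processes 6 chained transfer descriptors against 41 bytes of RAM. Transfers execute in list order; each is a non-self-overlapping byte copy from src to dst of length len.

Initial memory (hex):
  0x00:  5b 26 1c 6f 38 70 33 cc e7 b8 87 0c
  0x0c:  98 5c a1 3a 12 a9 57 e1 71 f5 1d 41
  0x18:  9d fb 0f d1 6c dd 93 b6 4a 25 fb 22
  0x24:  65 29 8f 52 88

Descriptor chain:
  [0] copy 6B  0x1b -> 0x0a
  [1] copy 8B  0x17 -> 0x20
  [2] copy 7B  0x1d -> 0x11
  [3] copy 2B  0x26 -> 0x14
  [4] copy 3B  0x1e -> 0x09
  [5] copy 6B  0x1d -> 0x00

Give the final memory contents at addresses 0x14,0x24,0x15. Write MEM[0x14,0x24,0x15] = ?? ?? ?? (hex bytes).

MEM[0x14,0x24,0x15] = dd d1 93

[0] 0x1b->0x0a len=6 : d1 6c dd 93 b6 4a
[1] 0x17->0x20 len=8 : 41 9d fb 0f d1 6c dd 93
[2] 0x1d->0x11 len=7 : dd 93 b6 41 9d fb 0f
[3] 0x26->0x14 len=2 : dd 93
[4] 0x1e->0x09 len=3 : 93 b6 41
[5] 0x1d->0x00 len=6 : dd 93 b6 41 9d fb
query mem[0x14]=0xdd, mem[0x24]=0xd1, mem[0x15]=0x93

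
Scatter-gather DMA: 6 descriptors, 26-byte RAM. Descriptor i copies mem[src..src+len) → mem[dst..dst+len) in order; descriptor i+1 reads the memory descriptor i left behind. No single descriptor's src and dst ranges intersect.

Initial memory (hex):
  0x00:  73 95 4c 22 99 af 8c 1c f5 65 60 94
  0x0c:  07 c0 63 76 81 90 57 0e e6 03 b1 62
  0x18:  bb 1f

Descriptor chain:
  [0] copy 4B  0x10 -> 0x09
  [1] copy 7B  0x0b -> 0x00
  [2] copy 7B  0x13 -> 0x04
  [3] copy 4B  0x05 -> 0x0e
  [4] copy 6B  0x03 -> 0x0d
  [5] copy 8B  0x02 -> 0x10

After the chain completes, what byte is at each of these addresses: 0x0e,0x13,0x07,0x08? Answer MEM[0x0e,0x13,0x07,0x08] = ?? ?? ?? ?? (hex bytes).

[0] 0x10->0x09 len=4 : 81 90 57 0e
[1] 0x0b->0x00 len=7 : 57 0e c0 63 76 81 90
[2] 0x13->0x04 len=7 : 0e e6 03 b1 62 bb 1f
[3] 0x05->0x0e len=4 : e6 03 b1 62
[4] 0x03->0x0d len=6 : 63 0e e6 03 b1 62
[5] 0x02->0x10 len=8 : c0 63 0e e6 03 b1 62 bb
query mem[0x0e]=0x0e, mem[0x13]=0xe6, mem[0x07]=0xb1, mem[0x08]=0x62

MEM[0x0e,0x13,0x07,0x08] = 0e e6 b1 62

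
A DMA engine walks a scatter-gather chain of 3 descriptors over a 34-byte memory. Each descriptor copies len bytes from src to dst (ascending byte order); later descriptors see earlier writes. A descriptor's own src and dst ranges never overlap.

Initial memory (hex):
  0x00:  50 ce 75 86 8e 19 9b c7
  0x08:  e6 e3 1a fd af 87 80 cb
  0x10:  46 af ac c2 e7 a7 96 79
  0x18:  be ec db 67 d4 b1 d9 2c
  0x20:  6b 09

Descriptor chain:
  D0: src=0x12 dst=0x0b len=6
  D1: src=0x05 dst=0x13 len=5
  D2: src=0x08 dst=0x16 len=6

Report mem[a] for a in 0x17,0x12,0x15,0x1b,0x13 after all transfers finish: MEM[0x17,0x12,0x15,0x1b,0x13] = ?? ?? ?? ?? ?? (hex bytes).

MEM[0x17,0x12,0x15,0x1b,0x13] = e3 ac c7 e7 19

#0 dst[0x0b+6] := {0xac,0xc2,0xe7,0xa7,0x96,0x79}
#1 dst[0x13+5] := {0x19,0x9b,0xc7,0xe6,0xe3}
#2 dst[0x16+6] := {0xe6,0xe3,0x1a,0xac,0xc2,0xe7}
query mem[0x17]=0xe3, mem[0x12]=0xac, mem[0x15]=0xc7, mem[0x1b]=0xe7, mem[0x13]=0x19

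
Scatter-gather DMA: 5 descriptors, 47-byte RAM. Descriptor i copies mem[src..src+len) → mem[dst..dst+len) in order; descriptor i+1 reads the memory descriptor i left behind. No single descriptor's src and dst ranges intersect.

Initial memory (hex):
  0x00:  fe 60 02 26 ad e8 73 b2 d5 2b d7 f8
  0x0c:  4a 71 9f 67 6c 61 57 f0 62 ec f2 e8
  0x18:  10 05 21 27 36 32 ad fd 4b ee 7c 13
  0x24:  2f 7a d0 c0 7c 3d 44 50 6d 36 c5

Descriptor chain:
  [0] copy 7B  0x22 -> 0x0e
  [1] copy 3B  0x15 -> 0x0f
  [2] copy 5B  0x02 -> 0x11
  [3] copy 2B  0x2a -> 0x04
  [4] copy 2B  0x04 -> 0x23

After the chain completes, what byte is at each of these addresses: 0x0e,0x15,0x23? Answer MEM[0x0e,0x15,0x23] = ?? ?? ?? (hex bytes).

#0 dst[0x0e+7] := {0x7c,0x13,0x2f,0x7a,0xd0,0xc0,0x7c}
#1 dst[0x0f+3] := {0xec,0xf2,0xe8}
#2 dst[0x11+5] := {0x02,0x26,0xad,0xe8,0x73}
#3 dst[0x04+2] := {0x44,0x50}
#4 dst[0x23+2] := {0x44,0x50}
query mem[0x0e]=0x7c, mem[0x15]=0x73, mem[0x23]=0x44

MEM[0x0e,0x15,0x23] = 7c 73 44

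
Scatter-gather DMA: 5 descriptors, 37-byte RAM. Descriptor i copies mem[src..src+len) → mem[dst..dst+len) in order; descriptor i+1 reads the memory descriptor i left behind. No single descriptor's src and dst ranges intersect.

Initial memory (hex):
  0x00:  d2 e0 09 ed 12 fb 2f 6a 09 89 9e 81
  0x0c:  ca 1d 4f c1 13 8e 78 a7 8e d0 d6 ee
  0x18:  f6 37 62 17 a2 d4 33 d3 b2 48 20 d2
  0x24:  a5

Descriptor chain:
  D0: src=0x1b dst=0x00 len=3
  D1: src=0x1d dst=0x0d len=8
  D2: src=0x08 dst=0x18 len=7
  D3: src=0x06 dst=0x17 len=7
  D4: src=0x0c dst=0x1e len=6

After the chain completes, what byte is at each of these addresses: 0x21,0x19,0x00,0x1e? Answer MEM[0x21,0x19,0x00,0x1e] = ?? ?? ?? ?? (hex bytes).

MEM[0x21,0x19,0x00,0x1e] = d3 09 17 ca

D0: mem[0x00..0x02] <- [17 a2 d4]
D1: mem[0x0d..0x14] <- [d4 33 d3 b2 48 20 d2 a5]
D2: mem[0x18..0x1e] <- [09 89 9e 81 ca d4 33]
D3: mem[0x17..0x1d] <- [2f 6a 09 89 9e 81 ca]
D4: mem[0x1e..0x23] <- [ca d4 33 d3 b2 48]
query mem[0x21]=0xd3, mem[0x19]=0x09, mem[0x00]=0x17, mem[0x1e]=0xca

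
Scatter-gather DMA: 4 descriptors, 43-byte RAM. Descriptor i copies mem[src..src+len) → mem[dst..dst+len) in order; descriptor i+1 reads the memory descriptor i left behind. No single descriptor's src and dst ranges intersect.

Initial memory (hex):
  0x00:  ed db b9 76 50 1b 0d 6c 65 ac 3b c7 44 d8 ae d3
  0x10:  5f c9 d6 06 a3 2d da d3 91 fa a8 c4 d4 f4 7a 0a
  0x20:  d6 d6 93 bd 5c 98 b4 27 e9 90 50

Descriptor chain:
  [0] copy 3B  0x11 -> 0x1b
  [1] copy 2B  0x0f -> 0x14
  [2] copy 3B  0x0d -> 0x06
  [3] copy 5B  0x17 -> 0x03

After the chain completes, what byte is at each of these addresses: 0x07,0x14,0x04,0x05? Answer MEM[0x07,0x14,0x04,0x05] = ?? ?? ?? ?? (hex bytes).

D0: mem[0x1b..0x1d] <- [c9 d6 06]
D1: mem[0x14..0x15] <- [d3 5f]
D2: mem[0x06..0x08] <- [d8 ae d3]
D3: mem[0x03..0x07] <- [d3 91 fa a8 c9]
query mem[0x07]=0xc9, mem[0x14]=0xd3, mem[0x04]=0x91, mem[0x05]=0xfa

MEM[0x07,0x14,0x04,0x05] = c9 d3 91 fa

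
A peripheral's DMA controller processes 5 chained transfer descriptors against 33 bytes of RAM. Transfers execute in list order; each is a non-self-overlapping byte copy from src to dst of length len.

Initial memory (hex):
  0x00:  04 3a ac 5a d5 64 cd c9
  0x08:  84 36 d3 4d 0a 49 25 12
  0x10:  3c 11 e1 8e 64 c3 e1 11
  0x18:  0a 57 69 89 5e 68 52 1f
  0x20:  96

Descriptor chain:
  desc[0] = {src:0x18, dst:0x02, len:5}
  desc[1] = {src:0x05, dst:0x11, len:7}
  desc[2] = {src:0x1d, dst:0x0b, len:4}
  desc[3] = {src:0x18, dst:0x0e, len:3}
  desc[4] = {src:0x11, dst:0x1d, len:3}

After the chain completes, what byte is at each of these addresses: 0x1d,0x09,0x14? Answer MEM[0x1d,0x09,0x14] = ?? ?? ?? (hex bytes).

D0: mem[0x02..0x06] <- [0a 57 69 89 5e]
D1: mem[0x11..0x17] <- [89 5e c9 84 36 d3 4d]
D2: mem[0x0b..0x0e] <- [68 52 1f 96]
D3: mem[0x0e..0x10] <- [0a 57 69]
D4: mem[0x1d..0x1f] <- [89 5e c9]
query mem[0x1d]=0x89, mem[0x09]=0x36, mem[0x14]=0x84

MEM[0x1d,0x09,0x14] = 89 36 84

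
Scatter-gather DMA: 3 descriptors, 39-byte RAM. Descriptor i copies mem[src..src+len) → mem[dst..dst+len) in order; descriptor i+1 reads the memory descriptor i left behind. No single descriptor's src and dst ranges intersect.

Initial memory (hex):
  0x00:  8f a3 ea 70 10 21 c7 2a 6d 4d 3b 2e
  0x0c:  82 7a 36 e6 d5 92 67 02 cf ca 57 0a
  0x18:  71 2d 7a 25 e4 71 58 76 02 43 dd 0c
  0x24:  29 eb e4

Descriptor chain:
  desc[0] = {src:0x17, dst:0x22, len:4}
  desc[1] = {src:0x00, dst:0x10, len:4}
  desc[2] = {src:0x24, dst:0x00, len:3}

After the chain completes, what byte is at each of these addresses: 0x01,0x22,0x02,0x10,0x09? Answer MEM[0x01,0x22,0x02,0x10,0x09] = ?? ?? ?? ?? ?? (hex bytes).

#0 dst[0x22+4] := {0x0a,0x71,0x2d,0x7a}
#1 dst[0x10+4] := {0x8f,0xa3,0xea,0x70}
#2 dst[0x00+3] := {0x2d,0x7a,0xe4}
query mem[0x01]=0x7a, mem[0x22]=0x0a, mem[0x02]=0xe4, mem[0x10]=0x8f, mem[0x09]=0x4d

MEM[0x01,0x22,0x02,0x10,0x09] = 7a 0a e4 8f 4d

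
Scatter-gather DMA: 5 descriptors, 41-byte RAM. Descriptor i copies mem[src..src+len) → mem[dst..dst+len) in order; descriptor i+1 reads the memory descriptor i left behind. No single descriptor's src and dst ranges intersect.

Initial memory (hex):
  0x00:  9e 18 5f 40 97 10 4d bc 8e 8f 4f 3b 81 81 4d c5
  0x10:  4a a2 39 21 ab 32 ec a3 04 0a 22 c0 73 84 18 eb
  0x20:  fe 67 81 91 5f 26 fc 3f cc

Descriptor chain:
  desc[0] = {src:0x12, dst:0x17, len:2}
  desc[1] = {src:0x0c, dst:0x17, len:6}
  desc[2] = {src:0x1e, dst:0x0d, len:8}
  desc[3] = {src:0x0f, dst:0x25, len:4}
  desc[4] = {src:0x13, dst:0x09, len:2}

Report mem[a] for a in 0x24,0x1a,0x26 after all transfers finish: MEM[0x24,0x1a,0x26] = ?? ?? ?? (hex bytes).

  after D0: wrote 2B at 0x17 = 3921
  after D1: wrote 6B at 0x17 = 81814dc54aa2
  after D2: wrote 8B at 0x0d = 18ebfe6781915f26
  after D3: wrote 4B at 0x25 = fe678191
  after D4: wrote 2B at 0x09 = 5f26
query mem[0x24]=0x5f, mem[0x1a]=0xc5, mem[0x26]=0x67

MEM[0x24,0x1a,0x26] = 5f c5 67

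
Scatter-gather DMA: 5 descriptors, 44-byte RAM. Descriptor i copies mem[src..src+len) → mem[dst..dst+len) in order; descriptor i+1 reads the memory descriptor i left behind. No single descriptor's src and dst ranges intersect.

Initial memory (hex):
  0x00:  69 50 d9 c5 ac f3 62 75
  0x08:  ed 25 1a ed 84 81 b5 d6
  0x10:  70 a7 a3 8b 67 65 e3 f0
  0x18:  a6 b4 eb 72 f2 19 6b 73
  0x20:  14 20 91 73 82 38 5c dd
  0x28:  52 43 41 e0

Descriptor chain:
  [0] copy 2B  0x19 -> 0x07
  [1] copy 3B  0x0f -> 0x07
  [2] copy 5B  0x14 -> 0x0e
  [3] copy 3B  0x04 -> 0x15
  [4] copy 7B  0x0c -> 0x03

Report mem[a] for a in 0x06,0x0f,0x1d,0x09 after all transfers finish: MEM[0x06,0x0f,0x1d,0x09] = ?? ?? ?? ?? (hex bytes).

MEM[0x06,0x0f,0x1d,0x09] = 65 65 19 a6

D0: mem[0x07..0x08] <- [b4 eb]
D1: mem[0x07..0x09] <- [d6 70 a7]
D2: mem[0x0e..0x12] <- [67 65 e3 f0 a6]
D3: mem[0x15..0x17] <- [ac f3 62]
D4: mem[0x03..0x09] <- [84 81 67 65 e3 f0 a6]
query mem[0x06]=0x65, mem[0x0f]=0x65, mem[0x1d]=0x19, mem[0x09]=0xa6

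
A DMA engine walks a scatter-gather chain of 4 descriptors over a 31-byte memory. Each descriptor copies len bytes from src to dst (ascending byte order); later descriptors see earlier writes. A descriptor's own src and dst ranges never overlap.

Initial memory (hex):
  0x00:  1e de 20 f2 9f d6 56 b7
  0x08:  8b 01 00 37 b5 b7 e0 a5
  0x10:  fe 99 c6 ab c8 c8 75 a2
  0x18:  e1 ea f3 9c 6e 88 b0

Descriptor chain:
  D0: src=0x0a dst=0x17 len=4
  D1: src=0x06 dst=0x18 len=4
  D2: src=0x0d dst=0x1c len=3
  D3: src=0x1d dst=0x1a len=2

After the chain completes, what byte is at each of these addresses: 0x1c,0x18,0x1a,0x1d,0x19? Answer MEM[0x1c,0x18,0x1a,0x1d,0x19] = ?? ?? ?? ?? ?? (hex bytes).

#0 dst[0x17+4] := {0x00,0x37,0xb5,0xb7}
#1 dst[0x18+4] := {0x56,0xb7,0x8b,0x01}
#2 dst[0x1c+3] := {0xb7,0xe0,0xa5}
#3 dst[0x1a+2] := {0xe0,0xa5}
query mem[0x1c]=0xb7, mem[0x18]=0x56, mem[0x1a]=0xe0, mem[0x1d]=0xe0, mem[0x19]=0xb7

MEM[0x1c,0x18,0x1a,0x1d,0x19] = b7 56 e0 e0 b7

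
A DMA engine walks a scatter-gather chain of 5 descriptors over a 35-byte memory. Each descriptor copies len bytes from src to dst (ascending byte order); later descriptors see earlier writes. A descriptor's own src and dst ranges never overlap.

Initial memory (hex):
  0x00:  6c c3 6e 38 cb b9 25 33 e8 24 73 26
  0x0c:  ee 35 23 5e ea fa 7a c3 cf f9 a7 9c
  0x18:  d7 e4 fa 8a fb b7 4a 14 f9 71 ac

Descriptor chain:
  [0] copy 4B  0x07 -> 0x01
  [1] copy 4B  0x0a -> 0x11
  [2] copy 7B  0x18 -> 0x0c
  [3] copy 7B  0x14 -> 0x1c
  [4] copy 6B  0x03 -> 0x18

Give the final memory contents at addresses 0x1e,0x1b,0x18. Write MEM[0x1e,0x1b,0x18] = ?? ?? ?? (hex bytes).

[0] 0x07->0x01 len=4 : 33 e8 24 73
[1] 0x0a->0x11 len=4 : 73 26 ee 35
[2] 0x18->0x0c len=7 : d7 e4 fa 8a fb b7 4a
[3] 0x14->0x1c len=7 : 35 f9 a7 9c d7 e4 fa
[4] 0x03->0x18 len=6 : 24 73 b9 25 33 e8
query mem[0x1e]=0xa7, mem[0x1b]=0x25, mem[0x18]=0x24

MEM[0x1e,0x1b,0x18] = a7 25 24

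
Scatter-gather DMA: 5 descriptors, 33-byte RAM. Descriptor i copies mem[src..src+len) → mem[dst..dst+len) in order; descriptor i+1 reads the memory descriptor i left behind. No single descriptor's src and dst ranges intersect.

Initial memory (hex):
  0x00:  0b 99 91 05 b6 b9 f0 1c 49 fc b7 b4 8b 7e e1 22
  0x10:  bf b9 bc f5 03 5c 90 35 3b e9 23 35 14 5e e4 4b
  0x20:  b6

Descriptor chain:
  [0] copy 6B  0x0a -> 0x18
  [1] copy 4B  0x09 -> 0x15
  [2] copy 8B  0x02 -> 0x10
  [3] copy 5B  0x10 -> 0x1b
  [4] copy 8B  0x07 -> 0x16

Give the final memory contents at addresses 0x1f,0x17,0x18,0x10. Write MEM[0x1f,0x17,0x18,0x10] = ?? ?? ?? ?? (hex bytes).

MEM[0x1f,0x17,0x18,0x10] = f0 49 fc 91

D0: mem[0x18..0x1d] <- [b7 b4 8b 7e e1 22]
D1: mem[0x15..0x18] <- [fc b7 b4 8b]
D2: mem[0x10..0x17] <- [91 05 b6 b9 f0 1c 49 fc]
D3: mem[0x1b..0x1f] <- [91 05 b6 b9 f0]
D4: mem[0x16..0x1d] <- [1c 49 fc b7 b4 8b 7e e1]
query mem[0x1f]=0xf0, mem[0x17]=0x49, mem[0x18]=0xfc, mem[0x10]=0x91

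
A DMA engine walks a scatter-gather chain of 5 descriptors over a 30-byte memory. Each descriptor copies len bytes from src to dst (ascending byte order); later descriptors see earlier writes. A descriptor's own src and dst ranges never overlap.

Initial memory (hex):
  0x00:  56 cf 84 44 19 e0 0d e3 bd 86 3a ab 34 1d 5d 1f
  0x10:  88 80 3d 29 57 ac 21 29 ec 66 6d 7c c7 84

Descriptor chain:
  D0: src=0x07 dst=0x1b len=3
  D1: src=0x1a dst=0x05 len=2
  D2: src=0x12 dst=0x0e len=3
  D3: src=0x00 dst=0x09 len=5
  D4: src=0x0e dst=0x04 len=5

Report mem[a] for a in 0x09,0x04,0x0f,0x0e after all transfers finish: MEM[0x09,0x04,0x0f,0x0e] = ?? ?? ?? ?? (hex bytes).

MEM[0x09,0x04,0x0f,0x0e] = 56 3d 29 3d

[0] 0x07->0x1b len=3 : e3 bd 86
[1] 0x1a->0x05 len=2 : 6d e3
[2] 0x12->0x0e len=3 : 3d 29 57
[3] 0x00->0x09 len=5 : 56 cf 84 44 19
[4] 0x0e->0x04 len=5 : 3d 29 57 80 3d
query mem[0x09]=0x56, mem[0x04]=0x3d, mem[0x0f]=0x29, mem[0x0e]=0x3d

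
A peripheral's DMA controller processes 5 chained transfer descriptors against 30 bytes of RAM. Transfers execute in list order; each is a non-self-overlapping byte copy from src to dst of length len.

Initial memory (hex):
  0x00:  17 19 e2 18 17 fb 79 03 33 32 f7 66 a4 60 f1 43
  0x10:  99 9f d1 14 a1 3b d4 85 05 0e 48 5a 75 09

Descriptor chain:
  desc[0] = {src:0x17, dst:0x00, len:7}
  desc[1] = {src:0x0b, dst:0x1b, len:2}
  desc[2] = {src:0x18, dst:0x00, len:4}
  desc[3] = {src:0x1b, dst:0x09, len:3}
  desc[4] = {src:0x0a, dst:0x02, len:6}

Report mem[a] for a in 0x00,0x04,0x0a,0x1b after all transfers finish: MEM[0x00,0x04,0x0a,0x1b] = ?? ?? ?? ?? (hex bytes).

D0: mem[0x00..0x06] <- [85 05 0e 48 5a 75 09]
D1: mem[0x1b..0x1c] <- [66 a4]
D2: mem[0x00..0x03] <- [05 0e 48 66]
D3: mem[0x09..0x0b] <- [66 a4 09]
D4: mem[0x02..0x07] <- [a4 09 a4 60 f1 43]
query mem[0x00]=0x05, mem[0x04]=0xa4, mem[0x0a]=0xa4, mem[0x1b]=0x66

MEM[0x00,0x04,0x0a,0x1b] = 05 a4 a4 66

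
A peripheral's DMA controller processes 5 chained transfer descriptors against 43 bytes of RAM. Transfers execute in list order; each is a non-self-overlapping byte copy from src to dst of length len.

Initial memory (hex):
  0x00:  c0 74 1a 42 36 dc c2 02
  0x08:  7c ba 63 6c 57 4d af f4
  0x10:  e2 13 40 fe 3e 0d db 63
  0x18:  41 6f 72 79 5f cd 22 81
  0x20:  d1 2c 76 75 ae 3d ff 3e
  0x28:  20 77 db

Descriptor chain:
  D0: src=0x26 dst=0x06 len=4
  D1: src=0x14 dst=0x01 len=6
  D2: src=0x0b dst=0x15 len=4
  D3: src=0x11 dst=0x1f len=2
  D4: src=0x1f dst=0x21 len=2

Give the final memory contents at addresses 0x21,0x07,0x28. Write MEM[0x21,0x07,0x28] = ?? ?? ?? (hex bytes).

[0] 0x26->0x06 len=4 : ff 3e 20 77
[1] 0x14->0x01 len=6 : 3e 0d db 63 41 6f
[2] 0x0b->0x15 len=4 : 6c 57 4d af
[3] 0x11->0x1f len=2 : 13 40
[4] 0x1f->0x21 len=2 : 13 40
query mem[0x21]=0x13, mem[0x07]=0x3e, mem[0x28]=0x20

MEM[0x21,0x07,0x28] = 13 3e 20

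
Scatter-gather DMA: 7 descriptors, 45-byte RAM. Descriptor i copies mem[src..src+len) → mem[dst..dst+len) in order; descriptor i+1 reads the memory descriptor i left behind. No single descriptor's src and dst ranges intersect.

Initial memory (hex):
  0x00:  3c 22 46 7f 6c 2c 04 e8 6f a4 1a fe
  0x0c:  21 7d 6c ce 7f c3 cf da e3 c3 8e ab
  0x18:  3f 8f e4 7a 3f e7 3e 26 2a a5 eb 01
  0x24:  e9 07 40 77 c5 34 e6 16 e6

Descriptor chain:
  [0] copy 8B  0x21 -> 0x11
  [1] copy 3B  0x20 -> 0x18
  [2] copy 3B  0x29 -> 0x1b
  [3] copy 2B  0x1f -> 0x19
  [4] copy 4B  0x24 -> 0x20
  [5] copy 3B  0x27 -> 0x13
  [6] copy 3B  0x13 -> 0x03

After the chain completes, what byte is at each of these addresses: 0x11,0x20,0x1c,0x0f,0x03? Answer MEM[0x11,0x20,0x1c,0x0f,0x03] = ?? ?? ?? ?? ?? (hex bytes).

MEM[0x11,0x20,0x1c,0x0f,0x03] = a5 e9 e6 ce 77

#0 dst[0x11+8] := {0xa5,0xeb,0x01,0xe9,0x07,0x40,0x77,0xc5}
#1 dst[0x18+3] := {0x2a,0xa5,0xeb}
#2 dst[0x1b+3] := {0x34,0xe6,0x16}
#3 dst[0x19+2] := {0x26,0x2a}
#4 dst[0x20+4] := {0xe9,0x07,0x40,0x77}
#5 dst[0x13+3] := {0x77,0xc5,0x34}
#6 dst[0x03+3] := {0x77,0xc5,0x34}
query mem[0x11]=0xa5, mem[0x20]=0xe9, mem[0x1c]=0xe6, mem[0x0f]=0xce, mem[0x03]=0x77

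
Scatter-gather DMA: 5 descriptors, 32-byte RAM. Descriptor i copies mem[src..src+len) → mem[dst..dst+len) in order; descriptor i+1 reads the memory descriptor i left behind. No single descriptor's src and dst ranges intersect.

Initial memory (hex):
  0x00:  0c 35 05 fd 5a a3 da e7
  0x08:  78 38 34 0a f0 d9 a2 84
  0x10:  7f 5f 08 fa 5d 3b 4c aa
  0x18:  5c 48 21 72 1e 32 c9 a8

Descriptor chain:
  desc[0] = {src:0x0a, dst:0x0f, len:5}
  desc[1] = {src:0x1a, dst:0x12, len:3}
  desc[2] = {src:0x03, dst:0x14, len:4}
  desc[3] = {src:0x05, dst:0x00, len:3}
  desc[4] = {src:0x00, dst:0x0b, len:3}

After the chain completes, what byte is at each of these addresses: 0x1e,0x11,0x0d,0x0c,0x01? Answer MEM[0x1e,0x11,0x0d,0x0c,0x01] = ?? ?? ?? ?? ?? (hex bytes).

  after D0: wrote 5B at 0x0f = 340af0d9a2
  after D1: wrote 3B at 0x12 = 21721e
  after D2: wrote 4B at 0x14 = fd5aa3da
  after D3: wrote 3B at 0x00 = a3dae7
  after D4: wrote 3B at 0x0b = a3dae7
query mem[0x1e]=0xc9, mem[0x11]=0xf0, mem[0x0d]=0xe7, mem[0x0c]=0xda, mem[0x01]=0xda

MEM[0x1e,0x11,0x0d,0x0c,0x01] = c9 f0 e7 da da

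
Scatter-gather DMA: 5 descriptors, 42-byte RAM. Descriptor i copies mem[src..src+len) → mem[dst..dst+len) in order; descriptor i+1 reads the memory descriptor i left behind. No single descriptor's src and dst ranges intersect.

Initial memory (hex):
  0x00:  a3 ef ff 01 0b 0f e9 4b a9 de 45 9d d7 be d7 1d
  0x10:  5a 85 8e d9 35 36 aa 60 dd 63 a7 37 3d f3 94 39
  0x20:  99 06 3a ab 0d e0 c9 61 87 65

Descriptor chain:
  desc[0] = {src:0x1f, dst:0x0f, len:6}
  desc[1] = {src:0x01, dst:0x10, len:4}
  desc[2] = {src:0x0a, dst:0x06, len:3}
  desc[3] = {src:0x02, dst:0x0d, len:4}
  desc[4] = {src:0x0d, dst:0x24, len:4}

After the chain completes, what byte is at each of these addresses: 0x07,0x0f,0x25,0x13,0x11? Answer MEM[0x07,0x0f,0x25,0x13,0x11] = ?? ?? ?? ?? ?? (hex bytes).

D0: mem[0x0f..0x14] <- [39 99 06 3a ab 0d]
D1: mem[0x10..0x13] <- [ef ff 01 0b]
D2: mem[0x06..0x08] <- [45 9d d7]
D3: mem[0x0d..0x10] <- [ff 01 0b 0f]
D4: mem[0x24..0x27] <- [ff 01 0b 0f]
query mem[0x07]=0x9d, mem[0x0f]=0x0b, mem[0x25]=0x01, mem[0x13]=0x0b, mem[0x11]=0xff

MEM[0x07,0x0f,0x25,0x13,0x11] = 9d 0b 01 0b ff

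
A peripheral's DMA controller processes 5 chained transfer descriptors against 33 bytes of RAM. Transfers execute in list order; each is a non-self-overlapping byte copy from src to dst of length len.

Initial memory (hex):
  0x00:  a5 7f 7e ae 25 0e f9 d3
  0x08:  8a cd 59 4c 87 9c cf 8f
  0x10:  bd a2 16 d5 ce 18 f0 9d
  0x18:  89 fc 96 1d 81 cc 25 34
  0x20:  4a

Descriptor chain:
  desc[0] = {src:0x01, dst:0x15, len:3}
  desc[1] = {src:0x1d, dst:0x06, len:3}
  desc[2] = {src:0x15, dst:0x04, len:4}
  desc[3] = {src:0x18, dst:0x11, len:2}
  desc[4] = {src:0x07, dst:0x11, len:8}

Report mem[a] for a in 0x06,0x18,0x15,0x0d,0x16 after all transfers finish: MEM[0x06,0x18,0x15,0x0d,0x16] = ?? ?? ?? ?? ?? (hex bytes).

MEM[0x06,0x18,0x15,0x0d,0x16] = ae cf 4c 9c 87

  after D0: wrote 3B at 0x15 = 7f7eae
  after D1: wrote 3B at 0x06 = cc2534
  after D2: wrote 4B at 0x04 = 7f7eae89
  after D3: wrote 2B at 0x11 = 89fc
  after D4: wrote 8B at 0x11 = 8934cd594c879ccf
query mem[0x06]=0xae, mem[0x18]=0xcf, mem[0x15]=0x4c, mem[0x0d]=0x9c, mem[0x16]=0x87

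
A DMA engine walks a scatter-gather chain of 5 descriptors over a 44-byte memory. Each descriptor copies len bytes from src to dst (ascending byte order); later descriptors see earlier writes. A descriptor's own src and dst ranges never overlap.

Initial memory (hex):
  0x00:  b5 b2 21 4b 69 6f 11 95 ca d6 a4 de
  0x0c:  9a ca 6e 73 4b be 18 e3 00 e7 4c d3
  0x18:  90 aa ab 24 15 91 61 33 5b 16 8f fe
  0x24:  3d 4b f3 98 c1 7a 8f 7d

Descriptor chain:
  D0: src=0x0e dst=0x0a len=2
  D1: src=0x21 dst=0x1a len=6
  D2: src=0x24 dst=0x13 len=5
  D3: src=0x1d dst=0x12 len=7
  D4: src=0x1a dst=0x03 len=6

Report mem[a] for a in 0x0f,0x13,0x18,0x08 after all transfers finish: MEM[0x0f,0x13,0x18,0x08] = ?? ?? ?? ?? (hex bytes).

  after D0: wrote 2B at 0x0a = 6e73
  after D1: wrote 6B at 0x1a = 168ffe3d4bf3
  after D2: wrote 5B at 0x13 = 3d4bf398c1
  after D3: wrote 7B at 0x12 = 3d4bf35b168ffe
  after D4: wrote 6B at 0x03 = 168ffe3d4bf3
query mem[0x0f]=0x73, mem[0x13]=0x4b, mem[0x18]=0xfe, mem[0x08]=0xf3

MEM[0x0f,0x13,0x18,0x08] = 73 4b fe f3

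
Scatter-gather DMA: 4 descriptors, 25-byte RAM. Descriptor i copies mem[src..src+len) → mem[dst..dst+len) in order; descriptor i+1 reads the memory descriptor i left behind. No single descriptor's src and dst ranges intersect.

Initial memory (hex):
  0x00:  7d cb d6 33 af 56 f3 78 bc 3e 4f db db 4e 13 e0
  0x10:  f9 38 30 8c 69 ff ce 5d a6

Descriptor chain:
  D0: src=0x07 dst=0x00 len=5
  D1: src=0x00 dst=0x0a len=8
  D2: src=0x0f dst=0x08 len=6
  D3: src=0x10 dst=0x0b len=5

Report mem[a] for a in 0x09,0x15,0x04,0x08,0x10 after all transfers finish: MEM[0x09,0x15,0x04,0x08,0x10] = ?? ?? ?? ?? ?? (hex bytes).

MEM[0x09,0x15,0x04,0x08,0x10] = f3 ff db 56 f3

#0 dst[0x00+5] := {0x78,0xbc,0x3e,0x4f,0xdb}
#1 dst[0x0a+8] := {0x78,0xbc,0x3e,0x4f,0xdb,0x56,0xf3,0x78}
#2 dst[0x08+6] := {0x56,0xf3,0x78,0x30,0x8c,0x69}
#3 dst[0x0b+5] := {0xf3,0x78,0x30,0x8c,0x69}
query mem[0x09]=0xf3, mem[0x15]=0xff, mem[0x04]=0xdb, mem[0x08]=0x56, mem[0x10]=0xf3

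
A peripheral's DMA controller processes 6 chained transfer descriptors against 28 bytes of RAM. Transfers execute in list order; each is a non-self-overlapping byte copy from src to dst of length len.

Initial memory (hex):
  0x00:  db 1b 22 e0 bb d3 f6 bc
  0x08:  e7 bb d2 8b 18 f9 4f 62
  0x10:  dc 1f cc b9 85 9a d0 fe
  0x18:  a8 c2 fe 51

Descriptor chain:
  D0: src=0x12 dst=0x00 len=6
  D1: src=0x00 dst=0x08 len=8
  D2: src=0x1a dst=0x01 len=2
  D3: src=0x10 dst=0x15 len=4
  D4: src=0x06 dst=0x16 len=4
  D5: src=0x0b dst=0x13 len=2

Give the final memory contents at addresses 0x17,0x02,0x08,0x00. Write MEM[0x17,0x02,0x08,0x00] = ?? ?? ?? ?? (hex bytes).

MEM[0x17,0x02,0x08,0x00] = bc 51 cc cc

D0: mem[0x00..0x05] <- [cc b9 85 9a d0 fe]
D1: mem[0x08..0x0f] <- [cc b9 85 9a d0 fe f6 bc]
D2: mem[0x01..0x02] <- [fe 51]
D3: mem[0x15..0x18] <- [dc 1f cc b9]
D4: mem[0x16..0x19] <- [f6 bc cc b9]
D5: mem[0x13..0x14] <- [9a d0]
query mem[0x17]=0xbc, mem[0x02]=0x51, mem[0x08]=0xcc, mem[0x00]=0xcc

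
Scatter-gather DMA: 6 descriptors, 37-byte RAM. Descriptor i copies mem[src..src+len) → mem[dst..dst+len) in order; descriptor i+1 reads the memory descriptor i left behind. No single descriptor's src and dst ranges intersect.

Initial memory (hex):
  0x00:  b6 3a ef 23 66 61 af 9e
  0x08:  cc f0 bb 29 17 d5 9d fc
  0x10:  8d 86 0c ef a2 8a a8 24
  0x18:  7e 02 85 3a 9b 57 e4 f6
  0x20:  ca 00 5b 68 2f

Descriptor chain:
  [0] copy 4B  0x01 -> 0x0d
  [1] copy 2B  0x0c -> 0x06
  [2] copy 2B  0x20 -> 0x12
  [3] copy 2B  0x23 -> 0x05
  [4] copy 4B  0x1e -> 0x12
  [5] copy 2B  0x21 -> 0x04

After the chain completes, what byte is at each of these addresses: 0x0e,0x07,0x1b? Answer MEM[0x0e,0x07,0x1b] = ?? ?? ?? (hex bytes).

MEM[0x0e,0x07,0x1b] = ef 3a 3a

D0: mem[0x0d..0x10] <- [3a ef 23 66]
D1: mem[0x06..0x07] <- [17 3a]
D2: mem[0x12..0x13] <- [ca 00]
D3: mem[0x05..0x06] <- [68 2f]
D4: mem[0x12..0x15] <- [e4 f6 ca 00]
D5: mem[0x04..0x05] <- [00 5b]
query mem[0x0e]=0xef, mem[0x07]=0x3a, mem[0x1b]=0x3a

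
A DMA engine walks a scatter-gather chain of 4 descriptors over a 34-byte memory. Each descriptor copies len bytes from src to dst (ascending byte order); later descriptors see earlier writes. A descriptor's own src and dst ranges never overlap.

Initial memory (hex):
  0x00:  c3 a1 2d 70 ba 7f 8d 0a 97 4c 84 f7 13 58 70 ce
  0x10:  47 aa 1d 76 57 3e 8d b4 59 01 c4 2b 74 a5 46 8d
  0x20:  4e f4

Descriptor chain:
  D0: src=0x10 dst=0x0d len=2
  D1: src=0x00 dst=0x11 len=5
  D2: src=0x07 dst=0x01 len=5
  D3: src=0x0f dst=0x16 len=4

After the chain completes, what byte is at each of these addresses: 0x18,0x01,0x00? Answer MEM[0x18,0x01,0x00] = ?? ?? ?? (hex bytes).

MEM[0x18,0x01,0x00] = c3 0a c3

D0: mem[0x0d..0x0e] <- [47 aa]
D1: mem[0x11..0x15] <- [c3 a1 2d 70 ba]
D2: mem[0x01..0x05] <- [0a 97 4c 84 f7]
D3: mem[0x16..0x19] <- [ce 47 c3 a1]
query mem[0x18]=0xc3, mem[0x01]=0x0a, mem[0x00]=0xc3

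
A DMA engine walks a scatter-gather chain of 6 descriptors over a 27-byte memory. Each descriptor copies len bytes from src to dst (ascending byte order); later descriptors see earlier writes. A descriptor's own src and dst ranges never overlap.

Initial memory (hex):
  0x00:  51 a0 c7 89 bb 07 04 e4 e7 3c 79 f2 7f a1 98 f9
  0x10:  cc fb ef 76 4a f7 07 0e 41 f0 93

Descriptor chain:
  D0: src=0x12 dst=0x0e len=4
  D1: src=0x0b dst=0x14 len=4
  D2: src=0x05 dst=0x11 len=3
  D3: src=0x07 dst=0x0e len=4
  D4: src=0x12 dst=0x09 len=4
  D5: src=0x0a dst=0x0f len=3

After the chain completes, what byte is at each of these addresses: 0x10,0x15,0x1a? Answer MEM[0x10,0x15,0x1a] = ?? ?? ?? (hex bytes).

  after D0: wrote 4B at 0x0e = ef764af7
  after D1: wrote 4B at 0x14 = f27fa1ef
  after D2: wrote 3B at 0x11 = 0704e4
  after D3: wrote 4B at 0x0e = e4e73c79
  after D4: wrote 4B at 0x09 = 04e4f27f
  after D5: wrote 3B at 0x0f = e4f27f
query mem[0x10]=0xf2, mem[0x15]=0x7f, mem[0x1a]=0x93

MEM[0x10,0x15,0x1a] = f2 7f 93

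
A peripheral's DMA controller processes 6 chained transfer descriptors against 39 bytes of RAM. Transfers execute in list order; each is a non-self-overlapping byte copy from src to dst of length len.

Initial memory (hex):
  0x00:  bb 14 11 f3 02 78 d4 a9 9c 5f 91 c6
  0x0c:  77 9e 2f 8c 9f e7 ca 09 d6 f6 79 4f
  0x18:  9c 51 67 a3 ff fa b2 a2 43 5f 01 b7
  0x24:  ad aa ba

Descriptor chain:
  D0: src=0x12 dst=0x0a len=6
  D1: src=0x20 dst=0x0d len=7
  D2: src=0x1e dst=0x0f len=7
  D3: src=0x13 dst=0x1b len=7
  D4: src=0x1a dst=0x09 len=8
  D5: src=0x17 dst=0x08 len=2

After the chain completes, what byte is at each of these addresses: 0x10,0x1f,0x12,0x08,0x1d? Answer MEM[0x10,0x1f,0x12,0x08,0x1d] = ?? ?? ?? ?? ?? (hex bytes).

[0] 0x12->0x0a len=6 : ca 09 d6 f6 79 4f
[1] 0x20->0x0d len=7 : 43 5f 01 b7 ad aa ba
[2] 0x1e->0x0f len=7 : b2 a2 43 5f 01 b7 ad
[3] 0x13->0x1b len=7 : 01 b7 ad 79 4f 9c 51
[4] 0x1a->0x09 len=8 : 67 01 b7 ad 79 4f 9c 51
[5] 0x17->0x08 len=2 : 4f 9c
query mem[0x10]=0x51, mem[0x1f]=0x4f, mem[0x12]=0x5f, mem[0x08]=0x4f, mem[0x1d]=0xad

MEM[0x10,0x1f,0x12,0x08,0x1d] = 51 4f 5f 4f ad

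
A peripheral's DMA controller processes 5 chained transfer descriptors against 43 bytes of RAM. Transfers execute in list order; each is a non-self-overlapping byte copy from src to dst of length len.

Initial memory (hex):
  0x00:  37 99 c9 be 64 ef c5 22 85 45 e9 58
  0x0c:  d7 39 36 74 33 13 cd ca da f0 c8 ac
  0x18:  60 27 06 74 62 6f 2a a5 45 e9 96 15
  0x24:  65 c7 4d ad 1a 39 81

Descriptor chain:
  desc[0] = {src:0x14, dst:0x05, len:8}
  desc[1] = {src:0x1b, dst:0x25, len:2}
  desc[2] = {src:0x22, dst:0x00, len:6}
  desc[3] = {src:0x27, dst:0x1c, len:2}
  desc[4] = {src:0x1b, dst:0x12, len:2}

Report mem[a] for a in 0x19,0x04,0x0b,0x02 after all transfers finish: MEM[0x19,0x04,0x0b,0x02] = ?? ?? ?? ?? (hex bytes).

  after D0: wrote 8B at 0x05 = daf0c8ac60270674
  after D1: wrote 2B at 0x25 = 7462
  after D2: wrote 6B at 0x00 = 9615657462ad
  after D3: wrote 2B at 0x1c = ad1a
  after D4: wrote 2B at 0x12 = 74ad
query mem[0x19]=0x27, mem[0x04]=0x62, mem[0x0b]=0x06, mem[0x02]=0x65

MEM[0x19,0x04,0x0b,0x02] = 27 62 06 65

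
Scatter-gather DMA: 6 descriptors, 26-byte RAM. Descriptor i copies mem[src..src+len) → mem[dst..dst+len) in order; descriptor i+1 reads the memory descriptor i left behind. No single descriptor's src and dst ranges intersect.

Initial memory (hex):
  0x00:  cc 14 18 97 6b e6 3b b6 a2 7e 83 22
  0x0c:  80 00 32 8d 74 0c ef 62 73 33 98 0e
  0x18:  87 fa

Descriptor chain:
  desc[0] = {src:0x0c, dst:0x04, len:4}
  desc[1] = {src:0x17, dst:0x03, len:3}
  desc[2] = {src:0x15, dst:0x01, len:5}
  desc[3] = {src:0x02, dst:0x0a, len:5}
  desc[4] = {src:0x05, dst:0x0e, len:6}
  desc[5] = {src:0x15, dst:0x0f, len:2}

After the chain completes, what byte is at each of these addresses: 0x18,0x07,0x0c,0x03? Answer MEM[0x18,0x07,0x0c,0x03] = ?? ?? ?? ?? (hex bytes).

MEM[0x18,0x07,0x0c,0x03] = 87 8d 87 0e

#0 dst[0x04+4] := {0x80,0x00,0x32,0x8d}
#1 dst[0x03+3] := {0x0e,0x87,0xfa}
#2 dst[0x01+5] := {0x33,0x98,0x0e,0x87,0xfa}
#3 dst[0x0a+5] := {0x98,0x0e,0x87,0xfa,0x32}
#4 dst[0x0e+6] := {0xfa,0x32,0x8d,0xa2,0x7e,0x98}
#5 dst[0x0f+2] := {0x33,0x98}
query mem[0x18]=0x87, mem[0x07]=0x8d, mem[0x0c]=0x87, mem[0x03]=0x0e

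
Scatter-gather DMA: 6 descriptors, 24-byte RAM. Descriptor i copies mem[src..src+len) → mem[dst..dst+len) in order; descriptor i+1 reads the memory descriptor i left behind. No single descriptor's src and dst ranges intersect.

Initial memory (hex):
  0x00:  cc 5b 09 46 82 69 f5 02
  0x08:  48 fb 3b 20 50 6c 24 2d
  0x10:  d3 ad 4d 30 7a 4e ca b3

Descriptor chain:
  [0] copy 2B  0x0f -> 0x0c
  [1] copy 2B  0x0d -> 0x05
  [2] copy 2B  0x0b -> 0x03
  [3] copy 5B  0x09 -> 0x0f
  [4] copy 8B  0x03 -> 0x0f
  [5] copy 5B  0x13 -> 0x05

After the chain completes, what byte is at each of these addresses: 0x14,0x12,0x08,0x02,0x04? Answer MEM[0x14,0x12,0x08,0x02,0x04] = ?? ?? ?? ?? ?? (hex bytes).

MEM[0x14,0x12,0x08,0x02,0x04] = 48 24 3b 09 2d

D0: mem[0x0c..0x0d] <- [2d d3]
D1: mem[0x05..0x06] <- [d3 24]
D2: mem[0x03..0x04] <- [20 2d]
D3: mem[0x0f..0x13] <- [fb 3b 20 2d d3]
D4: mem[0x0f..0x16] <- [20 2d d3 24 02 48 fb 3b]
D5: mem[0x05..0x09] <- [02 48 fb 3b b3]
query mem[0x14]=0x48, mem[0x12]=0x24, mem[0x08]=0x3b, mem[0x02]=0x09, mem[0x04]=0x2d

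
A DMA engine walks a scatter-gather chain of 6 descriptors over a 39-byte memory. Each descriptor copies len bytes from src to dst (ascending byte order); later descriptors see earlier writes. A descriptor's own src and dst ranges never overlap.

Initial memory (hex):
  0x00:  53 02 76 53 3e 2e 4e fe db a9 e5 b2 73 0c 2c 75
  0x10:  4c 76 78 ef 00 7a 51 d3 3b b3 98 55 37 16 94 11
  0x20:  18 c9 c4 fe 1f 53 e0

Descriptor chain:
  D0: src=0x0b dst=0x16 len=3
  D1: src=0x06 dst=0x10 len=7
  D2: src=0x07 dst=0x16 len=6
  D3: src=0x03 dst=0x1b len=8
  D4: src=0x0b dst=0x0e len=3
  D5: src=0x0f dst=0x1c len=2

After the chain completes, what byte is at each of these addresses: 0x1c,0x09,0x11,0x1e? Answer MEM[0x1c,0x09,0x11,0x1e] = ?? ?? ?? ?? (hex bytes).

#0 dst[0x16+3] := {0xb2,0x73,0x0c}
#1 dst[0x10+7] := {0x4e,0xfe,0xdb,0xa9,0xe5,0xb2,0x73}
#2 dst[0x16+6] := {0xfe,0xdb,0xa9,0xe5,0xb2,0x73}
#3 dst[0x1b+8] := {0x53,0x3e,0x2e,0x4e,0xfe,0xdb,0xa9,0xe5}
#4 dst[0x0e+3] := {0xb2,0x73,0x0c}
#5 dst[0x1c+2] := {0x73,0x0c}
query mem[0x1c]=0x73, mem[0x09]=0xa9, mem[0x11]=0xfe, mem[0x1e]=0x4e

MEM[0x1c,0x09,0x11,0x1e] = 73 a9 fe 4e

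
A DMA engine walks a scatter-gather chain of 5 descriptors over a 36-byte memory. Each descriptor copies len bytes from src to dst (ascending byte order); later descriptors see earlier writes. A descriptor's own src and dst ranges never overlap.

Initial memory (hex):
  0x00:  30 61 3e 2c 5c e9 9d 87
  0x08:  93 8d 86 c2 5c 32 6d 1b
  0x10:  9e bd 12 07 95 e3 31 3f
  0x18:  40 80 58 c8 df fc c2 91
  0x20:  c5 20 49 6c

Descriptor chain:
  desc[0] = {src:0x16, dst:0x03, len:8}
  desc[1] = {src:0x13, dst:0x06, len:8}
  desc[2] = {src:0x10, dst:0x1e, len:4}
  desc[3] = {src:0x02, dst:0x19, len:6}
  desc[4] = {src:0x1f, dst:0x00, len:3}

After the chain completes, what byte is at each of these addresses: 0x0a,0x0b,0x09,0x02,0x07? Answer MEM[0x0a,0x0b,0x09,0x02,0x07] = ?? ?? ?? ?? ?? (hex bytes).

MEM[0x0a,0x0b,0x09,0x02,0x07] = 3f 40 31 07 95

[0] 0x16->0x03 len=8 : 31 3f 40 80 58 c8 df fc
[1] 0x13->0x06 len=8 : 07 95 e3 31 3f 40 80 58
[2] 0x10->0x1e len=4 : 9e bd 12 07
[3] 0x02->0x19 len=6 : 3e 31 3f 40 07 95
[4] 0x1f->0x00 len=3 : bd 12 07
query mem[0x0a]=0x3f, mem[0x0b]=0x40, mem[0x09]=0x31, mem[0x02]=0x07, mem[0x07]=0x95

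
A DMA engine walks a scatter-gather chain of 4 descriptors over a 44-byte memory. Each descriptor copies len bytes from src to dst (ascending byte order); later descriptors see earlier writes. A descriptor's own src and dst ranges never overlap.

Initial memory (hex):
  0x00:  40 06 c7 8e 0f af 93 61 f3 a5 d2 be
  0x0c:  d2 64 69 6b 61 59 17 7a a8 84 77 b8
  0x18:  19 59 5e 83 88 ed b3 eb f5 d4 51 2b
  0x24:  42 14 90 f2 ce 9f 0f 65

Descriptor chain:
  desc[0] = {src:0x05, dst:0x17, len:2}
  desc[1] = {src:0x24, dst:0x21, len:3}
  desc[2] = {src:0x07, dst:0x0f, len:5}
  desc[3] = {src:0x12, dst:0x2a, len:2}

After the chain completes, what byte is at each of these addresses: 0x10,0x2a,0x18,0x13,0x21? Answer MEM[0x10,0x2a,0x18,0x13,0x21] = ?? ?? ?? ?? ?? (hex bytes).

MEM[0x10,0x2a,0x18,0x13,0x21] = f3 d2 93 be 42

#0 dst[0x17+2] := {0xaf,0x93}
#1 dst[0x21+3] := {0x42,0x14,0x90}
#2 dst[0x0f+5] := {0x61,0xf3,0xa5,0xd2,0xbe}
#3 dst[0x2a+2] := {0xd2,0xbe}
query mem[0x10]=0xf3, mem[0x2a]=0xd2, mem[0x18]=0x93, mem[0x13]=0xbe, mem[0x21]=0x42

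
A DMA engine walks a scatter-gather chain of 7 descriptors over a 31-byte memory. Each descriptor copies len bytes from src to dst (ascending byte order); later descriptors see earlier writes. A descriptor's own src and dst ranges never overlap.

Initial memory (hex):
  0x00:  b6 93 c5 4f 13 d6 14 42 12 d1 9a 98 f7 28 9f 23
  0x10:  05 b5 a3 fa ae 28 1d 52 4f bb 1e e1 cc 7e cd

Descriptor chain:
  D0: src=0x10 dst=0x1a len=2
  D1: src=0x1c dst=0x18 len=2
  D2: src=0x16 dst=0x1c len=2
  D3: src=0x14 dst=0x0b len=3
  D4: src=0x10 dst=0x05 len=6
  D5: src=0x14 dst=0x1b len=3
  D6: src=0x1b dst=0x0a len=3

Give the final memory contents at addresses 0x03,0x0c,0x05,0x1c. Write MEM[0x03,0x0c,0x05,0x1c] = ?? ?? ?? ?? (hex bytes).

  after D0: wrote 2B at 0x1a = 05b5
  after D1: wrote 2B at 0x18 = cc7e
  after D2: wrote 2B at 0x1c = 1d52
  after D3: wrote 3B at 0x0b = ae281d
  after D4: wrote 6B at 0x05 = 05b5a3faae28
  after D5: wrote 3B at 0x1b = ae281d
  after D6: wrote 3B at 0x0a = ae281d
query mem[0x03]=0x4f, mem[0x0c]=0x1d, mem[0x05]=0x05, mem[0x1c]=0x28

MEM[0x03,0x0c,0x05,0x1c] = 4f 1d 05 28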